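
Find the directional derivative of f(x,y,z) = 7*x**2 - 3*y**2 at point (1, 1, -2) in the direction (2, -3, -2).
46*sqrt(17)/17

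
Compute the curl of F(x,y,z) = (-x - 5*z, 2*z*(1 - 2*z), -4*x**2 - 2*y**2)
(-4*y + 8*z - 2, 8*x - 5, 0)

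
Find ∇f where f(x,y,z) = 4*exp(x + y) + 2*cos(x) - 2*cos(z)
(4*exp(x + y) - 2*sin(x), 4*exp(x + y), 2*sin(z))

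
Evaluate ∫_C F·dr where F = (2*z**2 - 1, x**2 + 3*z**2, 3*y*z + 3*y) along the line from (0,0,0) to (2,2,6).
632/3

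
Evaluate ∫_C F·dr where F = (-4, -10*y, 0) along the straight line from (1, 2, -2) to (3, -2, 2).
-8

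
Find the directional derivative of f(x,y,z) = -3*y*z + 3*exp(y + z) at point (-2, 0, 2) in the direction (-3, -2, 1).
3*sqrt(14)*(4 - exp(2))/14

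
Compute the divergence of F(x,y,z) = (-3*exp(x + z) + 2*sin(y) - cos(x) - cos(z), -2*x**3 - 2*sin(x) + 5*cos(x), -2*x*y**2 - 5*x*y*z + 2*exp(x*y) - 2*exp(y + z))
-5*x*y - 3*exp(x + z) - 2*exp(y + z) + sin(x)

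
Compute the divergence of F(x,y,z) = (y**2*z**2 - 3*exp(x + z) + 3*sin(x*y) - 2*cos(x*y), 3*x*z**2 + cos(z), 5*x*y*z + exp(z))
5*x*y + 2*y*sin(x*y) + 3*y*cos(x*y) + exp(z) - 3*exp(x + z)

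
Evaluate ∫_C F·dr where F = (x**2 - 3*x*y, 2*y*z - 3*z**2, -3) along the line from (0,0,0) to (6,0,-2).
78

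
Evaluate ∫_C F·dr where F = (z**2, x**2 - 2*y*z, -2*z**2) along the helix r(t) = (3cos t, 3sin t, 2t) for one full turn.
2*pi*(-64*pi**2 + 27 + 72*pi)/3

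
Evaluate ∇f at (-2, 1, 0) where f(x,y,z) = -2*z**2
(0, 0, 0)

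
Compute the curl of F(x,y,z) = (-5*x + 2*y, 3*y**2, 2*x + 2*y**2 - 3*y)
(4*y - 3, -2, -2)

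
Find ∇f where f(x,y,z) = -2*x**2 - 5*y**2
(-4*x, -10*y, 0)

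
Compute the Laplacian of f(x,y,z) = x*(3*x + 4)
6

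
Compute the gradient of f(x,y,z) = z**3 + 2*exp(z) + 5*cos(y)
(0, -5*sin(y), 3*z**2 + 2*exp(z))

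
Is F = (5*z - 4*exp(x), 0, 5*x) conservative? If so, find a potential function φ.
Yes, F is conservative. φ = 5*x*z - 4*exp(x)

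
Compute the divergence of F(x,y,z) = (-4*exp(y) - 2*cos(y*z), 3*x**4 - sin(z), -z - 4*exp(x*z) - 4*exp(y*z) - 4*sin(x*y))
-4*x*exp(x*z) - 4*y*exp(y*z) - 1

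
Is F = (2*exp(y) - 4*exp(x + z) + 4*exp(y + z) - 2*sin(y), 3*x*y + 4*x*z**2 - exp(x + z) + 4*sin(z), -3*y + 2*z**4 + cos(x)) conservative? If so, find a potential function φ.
No, ∇×F = (-8*x*z + exp(x + z) - 4*cos(z) - 3, -4*exp(x + z) + 4*exp(y + z) + sin(x), 3*y + 4*z**2 - 2*exp(y) - exp(x + z) - 4*exp(y + z) + 2*cos(y)) ≠ 0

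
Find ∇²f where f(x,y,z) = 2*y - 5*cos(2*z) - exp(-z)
20*cos(2*z) - exp(-z)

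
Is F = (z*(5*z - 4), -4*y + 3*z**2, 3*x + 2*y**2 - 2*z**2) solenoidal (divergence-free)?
No, ∇·F = -4*z - 4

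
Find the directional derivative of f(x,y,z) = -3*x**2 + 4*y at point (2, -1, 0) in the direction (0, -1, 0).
-4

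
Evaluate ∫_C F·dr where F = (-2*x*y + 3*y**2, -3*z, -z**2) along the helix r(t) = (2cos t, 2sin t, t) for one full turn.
-8*pi**3/3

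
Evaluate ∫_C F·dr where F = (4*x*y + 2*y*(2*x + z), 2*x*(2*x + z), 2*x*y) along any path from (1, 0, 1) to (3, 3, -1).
90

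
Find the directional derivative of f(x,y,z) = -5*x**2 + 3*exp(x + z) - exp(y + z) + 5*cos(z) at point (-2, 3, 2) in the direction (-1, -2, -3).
sqrt(14)*(-32 + 15*sin(2) + 5*exp(5))/14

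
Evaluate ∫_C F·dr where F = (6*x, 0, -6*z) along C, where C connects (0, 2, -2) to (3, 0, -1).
36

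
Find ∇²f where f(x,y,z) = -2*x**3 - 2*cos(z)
-12*x + 2*cos(z)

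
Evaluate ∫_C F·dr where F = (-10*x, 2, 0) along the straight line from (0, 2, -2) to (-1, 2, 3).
-5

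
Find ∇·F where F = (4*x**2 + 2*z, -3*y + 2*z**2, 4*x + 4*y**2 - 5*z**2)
8*x - 10*z - 3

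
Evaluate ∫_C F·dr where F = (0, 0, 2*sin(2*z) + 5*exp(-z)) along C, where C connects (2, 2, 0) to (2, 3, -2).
-5*exp(2) - cos(4) + 6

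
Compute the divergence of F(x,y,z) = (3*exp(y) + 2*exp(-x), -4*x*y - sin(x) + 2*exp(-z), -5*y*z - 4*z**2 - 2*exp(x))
-4*x - 5*y - 8*z - 2*exp(-x)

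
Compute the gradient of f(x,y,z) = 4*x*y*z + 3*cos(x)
(4*y*z - 3*sin(x), 4*x*z, 4*x*y)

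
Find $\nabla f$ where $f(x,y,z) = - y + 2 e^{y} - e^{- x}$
(exp(-x), 2*exp(y) - 1, 0)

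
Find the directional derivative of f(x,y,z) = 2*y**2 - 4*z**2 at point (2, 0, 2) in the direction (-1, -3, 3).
-48*sqrt(19)/19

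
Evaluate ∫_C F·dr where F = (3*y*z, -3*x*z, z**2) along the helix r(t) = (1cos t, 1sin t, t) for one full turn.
pi**2*(-6 + 8*pi/3)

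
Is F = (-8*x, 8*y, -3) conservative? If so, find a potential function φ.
Yes, F is conservative. φ = -4*x**2 + 4*y**2 - 3*z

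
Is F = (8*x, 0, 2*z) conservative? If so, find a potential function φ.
Yes, F is conservative. φ = 4*x**2 + z**2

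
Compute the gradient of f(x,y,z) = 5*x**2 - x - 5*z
(10*x - 1, 0, -5)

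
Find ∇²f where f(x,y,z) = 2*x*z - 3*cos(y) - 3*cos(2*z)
3*cos(y) + 12*cos(2*z)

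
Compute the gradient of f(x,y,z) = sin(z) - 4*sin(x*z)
(-4*z*cos(x*z), 0, -4*x*cos(x*z) + cos(z))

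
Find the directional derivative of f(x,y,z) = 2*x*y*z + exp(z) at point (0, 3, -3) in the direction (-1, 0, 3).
3*sqrt(10)*(1 + 6*exp(3))*exp(-3)/10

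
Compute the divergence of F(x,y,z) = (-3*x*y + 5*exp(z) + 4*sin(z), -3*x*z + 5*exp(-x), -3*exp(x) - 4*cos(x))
-3*y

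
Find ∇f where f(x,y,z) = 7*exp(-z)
(0, 0, -7*exp(-z))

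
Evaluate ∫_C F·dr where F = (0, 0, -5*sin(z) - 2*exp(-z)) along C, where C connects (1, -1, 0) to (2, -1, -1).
-7 + 5*cos(1) + 2*E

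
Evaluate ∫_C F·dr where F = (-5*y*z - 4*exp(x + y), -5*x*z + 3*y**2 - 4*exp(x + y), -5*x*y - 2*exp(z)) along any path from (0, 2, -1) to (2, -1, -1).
-19 - 4*E + 4*exp(2)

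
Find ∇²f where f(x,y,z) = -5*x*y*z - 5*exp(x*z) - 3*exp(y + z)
-5*x**2*exp(x*z) - 5*z**2*exp(x*z) - 6*exp(y + z)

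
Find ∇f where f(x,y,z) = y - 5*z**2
(0, 1, -10*z)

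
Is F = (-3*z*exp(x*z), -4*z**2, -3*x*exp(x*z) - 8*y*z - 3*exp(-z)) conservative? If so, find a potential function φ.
Yes, F is conservative. φ = -4*y*z**2 - 3*exp(x*z) + 3*exp(-z)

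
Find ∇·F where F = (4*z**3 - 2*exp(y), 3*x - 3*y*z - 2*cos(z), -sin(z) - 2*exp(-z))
-3*z - cos(z) + 2*exp(-z)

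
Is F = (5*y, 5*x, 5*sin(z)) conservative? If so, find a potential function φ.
Yes, F is conservative. φ = 5*x*y - 5*cos(z)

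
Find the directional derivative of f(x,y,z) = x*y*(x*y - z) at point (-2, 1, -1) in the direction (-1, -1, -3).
-9*sqrt(11)/11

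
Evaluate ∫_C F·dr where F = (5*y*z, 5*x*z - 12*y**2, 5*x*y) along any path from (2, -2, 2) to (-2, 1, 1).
-6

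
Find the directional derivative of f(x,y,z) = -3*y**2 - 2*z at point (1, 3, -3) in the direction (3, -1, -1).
20*sqrt(11)/11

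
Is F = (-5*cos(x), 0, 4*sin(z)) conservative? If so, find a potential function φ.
Yes, F is conservative. φ = -5*sin(x) - 4*cos(z)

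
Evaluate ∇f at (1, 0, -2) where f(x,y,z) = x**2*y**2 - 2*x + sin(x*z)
(-2 - 2*cos(2), 0, cos(2))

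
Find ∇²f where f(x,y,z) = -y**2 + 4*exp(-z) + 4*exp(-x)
-2 + 4*exp(-z) + 4*exp(-x)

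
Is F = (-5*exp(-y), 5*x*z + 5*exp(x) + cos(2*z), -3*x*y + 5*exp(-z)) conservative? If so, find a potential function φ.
No, ∇×F = (-8*x + 2*sin(2*z), 3*y, 5*z + 5*exp(x) - 5*exp(-y)) ≠ 0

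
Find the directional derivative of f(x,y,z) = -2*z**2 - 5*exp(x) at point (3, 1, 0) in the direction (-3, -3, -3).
5*sqrt(3)*exp(3)/3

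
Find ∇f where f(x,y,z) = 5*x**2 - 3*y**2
(10*x, -6*y, 0)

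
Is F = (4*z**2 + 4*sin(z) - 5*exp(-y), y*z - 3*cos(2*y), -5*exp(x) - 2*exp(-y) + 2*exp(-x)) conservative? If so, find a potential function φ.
No, ∇×F = (-y + 2*exp(-y), 8*z + 5*exp(x) + 4*cos(z) + 2*exp(-x), -5*exp(-y)) ≠ 0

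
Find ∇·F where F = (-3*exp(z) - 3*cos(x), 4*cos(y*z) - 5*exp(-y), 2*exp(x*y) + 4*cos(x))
-4*z*sin(y*z) + 3*sin(x) + 5*exp(-y)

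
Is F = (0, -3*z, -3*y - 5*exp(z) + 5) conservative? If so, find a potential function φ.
Yes, F is conservative. φ = -3*y*z + 5*z - 5*exp(z)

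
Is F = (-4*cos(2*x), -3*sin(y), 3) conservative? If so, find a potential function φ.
Yes, F is conservative. φ = 3*z - 2*sin(2*x) + 3*cos(y)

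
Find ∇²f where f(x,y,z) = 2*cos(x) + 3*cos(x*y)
-3*x**2*cos(x*y) - 3*y**2*cos(x*y) - 2*cos(x)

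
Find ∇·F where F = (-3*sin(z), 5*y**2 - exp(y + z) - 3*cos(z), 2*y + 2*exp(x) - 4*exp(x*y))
10*y - exp(y + z)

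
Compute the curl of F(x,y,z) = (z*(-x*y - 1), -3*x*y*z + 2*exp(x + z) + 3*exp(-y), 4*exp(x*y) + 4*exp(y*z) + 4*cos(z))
(3*x*y + 4*x*exp(x*y) + 4*z*exp(y*z) - 2*exp(x + z), -x*y - 4*y*exp(x*y) - 1, x*z - 3*y*z + 2*exp(x + z))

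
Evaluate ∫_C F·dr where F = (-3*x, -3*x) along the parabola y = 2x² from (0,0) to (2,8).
-38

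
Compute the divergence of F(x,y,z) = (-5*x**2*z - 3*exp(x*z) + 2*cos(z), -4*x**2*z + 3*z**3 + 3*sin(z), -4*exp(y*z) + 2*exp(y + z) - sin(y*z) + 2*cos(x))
-10*x*z - 4*y*exp(y*z) - y*cos(y*z) - 3*z*exp(x*z) + 2*exp(y + z)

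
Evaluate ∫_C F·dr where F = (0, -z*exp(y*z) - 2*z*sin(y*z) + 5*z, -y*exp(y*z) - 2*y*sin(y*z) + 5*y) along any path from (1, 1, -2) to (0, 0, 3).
exp(-2) - 2*cos(2) + 11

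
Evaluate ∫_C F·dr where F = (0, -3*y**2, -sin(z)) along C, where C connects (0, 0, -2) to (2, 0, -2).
0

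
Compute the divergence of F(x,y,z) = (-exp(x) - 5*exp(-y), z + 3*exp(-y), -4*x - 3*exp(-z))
-exp(x) + 3*exp(-z) - 3*exp(-y)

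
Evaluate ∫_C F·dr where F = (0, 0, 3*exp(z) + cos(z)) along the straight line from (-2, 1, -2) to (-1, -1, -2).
0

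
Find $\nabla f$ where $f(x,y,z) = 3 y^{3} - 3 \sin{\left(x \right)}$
(-3*cos(x), 9*y**2, 0)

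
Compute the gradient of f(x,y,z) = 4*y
(0, 4, 0)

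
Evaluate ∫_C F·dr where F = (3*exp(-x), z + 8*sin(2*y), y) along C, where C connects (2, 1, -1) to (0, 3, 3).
-4*cos(6) + 4*cos(2) + 3*exp(-2) + 7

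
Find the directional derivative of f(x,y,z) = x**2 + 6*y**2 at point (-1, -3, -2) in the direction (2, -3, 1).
52*sqrt(14)/7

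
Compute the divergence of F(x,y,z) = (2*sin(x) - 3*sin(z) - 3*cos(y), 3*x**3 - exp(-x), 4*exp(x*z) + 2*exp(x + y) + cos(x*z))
4*x*exp(x*z) - x*sin(x*z) + 2*cos(x)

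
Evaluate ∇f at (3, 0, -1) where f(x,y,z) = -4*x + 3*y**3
(-4, 0, 0)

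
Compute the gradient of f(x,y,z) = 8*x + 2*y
(8, 2, 0)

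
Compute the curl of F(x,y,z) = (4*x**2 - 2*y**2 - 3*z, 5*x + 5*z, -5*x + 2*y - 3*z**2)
(-3, 2, 4*y + 5)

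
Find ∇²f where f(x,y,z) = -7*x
0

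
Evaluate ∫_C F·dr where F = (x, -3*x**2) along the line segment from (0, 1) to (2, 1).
2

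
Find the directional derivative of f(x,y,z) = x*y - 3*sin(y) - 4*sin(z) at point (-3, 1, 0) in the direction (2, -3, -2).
sqrt(17)*(9*cos(1) + 19)/17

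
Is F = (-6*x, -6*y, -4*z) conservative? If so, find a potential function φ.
Yes, F is conservative. φ = -3*x**2 - 3*y**2 - 2*z**2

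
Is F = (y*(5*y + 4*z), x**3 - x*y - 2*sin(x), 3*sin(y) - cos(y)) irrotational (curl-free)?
No, ∇×F = (sin(y) + 3*cos(y), 4*y, 3*x**2 - 11*y - 4*z - 2*cos(x))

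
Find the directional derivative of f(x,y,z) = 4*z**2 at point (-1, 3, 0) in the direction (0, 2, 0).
0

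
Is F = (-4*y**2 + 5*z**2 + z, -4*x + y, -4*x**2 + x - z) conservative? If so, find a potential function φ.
No, ∇×F = (0, 8*x + 10*z, 8*y - 4) ≠ 0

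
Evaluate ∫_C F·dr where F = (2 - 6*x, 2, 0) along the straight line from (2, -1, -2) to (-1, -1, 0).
3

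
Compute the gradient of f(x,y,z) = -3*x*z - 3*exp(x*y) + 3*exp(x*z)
(-3*y*exp(x*y) + 3*z*exp(x*z) - 3*z, -3*x*exp(x*y), 3*x*(exp(x*z) - 1))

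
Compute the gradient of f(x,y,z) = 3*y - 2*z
(0, 3, -2)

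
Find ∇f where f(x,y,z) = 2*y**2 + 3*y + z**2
(0, 4*y + 3, 2*z)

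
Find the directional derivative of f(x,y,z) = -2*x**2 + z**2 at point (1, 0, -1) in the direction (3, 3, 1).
-14*sqrt(19)/19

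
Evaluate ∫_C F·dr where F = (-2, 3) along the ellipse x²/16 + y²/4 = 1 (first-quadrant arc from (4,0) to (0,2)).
14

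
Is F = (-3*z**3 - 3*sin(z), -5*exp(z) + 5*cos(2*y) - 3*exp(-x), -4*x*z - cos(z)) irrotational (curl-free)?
No, ∇×F = (5*exp(z), -9*z**2 + 4*z - 3*cos(z), 3*exp(-x))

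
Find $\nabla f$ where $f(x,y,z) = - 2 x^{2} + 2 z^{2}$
(-4*x, 0, 4*z)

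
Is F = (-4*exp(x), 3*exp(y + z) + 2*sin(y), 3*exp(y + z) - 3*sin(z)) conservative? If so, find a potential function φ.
Yes, F is conservative. φ = -4*exp(x) + 3*exp(y + z) - 2*cos(y) + 3*cos(z)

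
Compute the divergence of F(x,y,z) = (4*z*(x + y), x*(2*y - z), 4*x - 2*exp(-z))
2*x + 4*z + 2*exp(-z)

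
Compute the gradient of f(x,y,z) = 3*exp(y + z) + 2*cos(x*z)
(-2*z*sin(x*z), 3*exp(y + z), -2*x*sin(x*z) + 3*exp(y + z))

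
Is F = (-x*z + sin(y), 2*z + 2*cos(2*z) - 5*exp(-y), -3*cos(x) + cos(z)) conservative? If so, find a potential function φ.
No, ∇×F = (4*sin(2*z) - 2, -x - 3*sin(x), -cos(y)) ≠ 0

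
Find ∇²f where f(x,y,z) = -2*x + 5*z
0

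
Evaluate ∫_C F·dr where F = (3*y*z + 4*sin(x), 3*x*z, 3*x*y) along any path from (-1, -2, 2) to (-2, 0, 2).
-12 - 4*cos(2) + 4*cos(1)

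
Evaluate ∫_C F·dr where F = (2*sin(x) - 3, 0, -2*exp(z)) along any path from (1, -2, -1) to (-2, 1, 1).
-4*sinh(1) - 2*cos(2) + 2*cos(1) + 9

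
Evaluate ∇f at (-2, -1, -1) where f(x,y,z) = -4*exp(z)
(0, 0, -4*exp(-1))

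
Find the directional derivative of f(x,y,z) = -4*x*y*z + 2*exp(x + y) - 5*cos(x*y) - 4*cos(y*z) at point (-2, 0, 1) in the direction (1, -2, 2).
-16/3 - 2*exp(-2)/3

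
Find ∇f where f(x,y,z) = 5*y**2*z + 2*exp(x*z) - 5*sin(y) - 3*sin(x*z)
(z*(2*exp(x*z) - 3*cos(x*z)), 10*y*z - 5*cos(y), 2*x*exp(x*z) - 3*x*cos(x*z) + 5*y**2)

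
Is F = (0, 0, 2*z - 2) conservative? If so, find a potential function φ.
Yes, F is conservative. φ = z*(z - 2)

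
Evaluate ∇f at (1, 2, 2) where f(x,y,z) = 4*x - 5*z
(4, 0, -5)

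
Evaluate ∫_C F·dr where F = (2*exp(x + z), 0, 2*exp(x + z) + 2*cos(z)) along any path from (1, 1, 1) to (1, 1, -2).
2*(-E*(sin(1) + sin(2) + exp(2)) + 1)*exp(-1)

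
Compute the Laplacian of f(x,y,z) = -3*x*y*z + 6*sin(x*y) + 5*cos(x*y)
(-x**2 - y**2)*(6*sin(x*y) + 5*cos(x*y))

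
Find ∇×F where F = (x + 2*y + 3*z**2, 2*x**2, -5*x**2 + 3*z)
(0, 10*x + 6*z, 4*x - 2)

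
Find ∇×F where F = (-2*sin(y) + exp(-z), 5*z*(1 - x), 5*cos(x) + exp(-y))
(5*x - 5 - exp(-y), 5*sin(x) - exp(-z), -5*z + 2*cos(y))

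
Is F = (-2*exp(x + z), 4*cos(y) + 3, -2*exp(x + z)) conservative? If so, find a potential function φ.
Yes, F is conservative. φ = 3*y - 2*exp(x + z) + 4*sin(y)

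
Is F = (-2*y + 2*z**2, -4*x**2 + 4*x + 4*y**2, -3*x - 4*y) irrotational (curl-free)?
No, ∇×F = (-4, 4*z + 3, 6 - 8*x)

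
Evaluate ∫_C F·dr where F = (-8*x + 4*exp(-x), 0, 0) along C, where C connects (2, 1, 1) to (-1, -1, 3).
-4*E + 4*exp(-2) + 12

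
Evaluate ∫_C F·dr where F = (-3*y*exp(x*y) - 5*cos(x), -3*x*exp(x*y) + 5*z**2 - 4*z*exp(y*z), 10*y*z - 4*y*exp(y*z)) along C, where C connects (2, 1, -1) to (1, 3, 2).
-4*exp(6) - 3*exp(3) - 5*sin(1) + 4*exp(-1) + 5*sin(2) + 3*exp(2) + 55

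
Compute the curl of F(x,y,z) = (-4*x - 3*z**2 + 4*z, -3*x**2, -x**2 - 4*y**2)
(-8*y, 2*x - 6*z + 4, -6*x)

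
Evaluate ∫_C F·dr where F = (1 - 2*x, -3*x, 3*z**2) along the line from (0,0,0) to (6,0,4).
34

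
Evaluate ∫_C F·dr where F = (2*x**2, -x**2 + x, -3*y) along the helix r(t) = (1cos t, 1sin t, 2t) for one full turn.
pi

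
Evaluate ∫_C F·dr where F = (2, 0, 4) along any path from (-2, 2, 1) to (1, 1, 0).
2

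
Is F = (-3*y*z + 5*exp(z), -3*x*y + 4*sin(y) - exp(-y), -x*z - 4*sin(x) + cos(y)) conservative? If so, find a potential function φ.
No, ∇×F = (-sin(y), -3*y + z + 5*exp(z) + 4*cos(x), -3*y + 3*z) ≠ 0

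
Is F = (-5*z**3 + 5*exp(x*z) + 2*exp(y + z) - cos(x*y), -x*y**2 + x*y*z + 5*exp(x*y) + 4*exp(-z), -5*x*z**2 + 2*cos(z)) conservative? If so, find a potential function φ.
No, ∇×F = (-x*y + 4*exp(-z), 5*x*exp(x*z) - 10*z**2 + 2*exp(y + z), -x*sin(x*y) - y**2 + y*z + 5*y*exp(x*y) - 2*exp(y + z)) ≠ 0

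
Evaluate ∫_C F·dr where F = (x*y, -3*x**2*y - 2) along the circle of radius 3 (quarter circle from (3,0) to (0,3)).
-303/4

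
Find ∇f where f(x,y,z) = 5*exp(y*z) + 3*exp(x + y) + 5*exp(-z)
(3*exp(x + y), 5*z*exp(y*z) + 3*exp(x + y), 5*y*exp(y*z) - 5*exp(-z))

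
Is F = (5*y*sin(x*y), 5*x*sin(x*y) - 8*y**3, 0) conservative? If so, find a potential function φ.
Yes, F is conservative. φ = -2*y**4 - 5*cos(x*y)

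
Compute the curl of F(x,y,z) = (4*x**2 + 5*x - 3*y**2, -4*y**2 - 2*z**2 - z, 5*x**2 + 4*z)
(4*z + 1, -10*x, 6*y)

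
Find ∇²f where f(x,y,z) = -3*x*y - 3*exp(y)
-3*exp(y)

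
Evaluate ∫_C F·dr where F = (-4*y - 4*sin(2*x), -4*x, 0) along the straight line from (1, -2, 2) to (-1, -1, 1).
-12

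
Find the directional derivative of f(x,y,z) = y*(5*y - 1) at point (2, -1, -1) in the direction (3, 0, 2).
0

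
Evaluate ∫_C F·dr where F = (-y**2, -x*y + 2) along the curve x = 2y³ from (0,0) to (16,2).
-236/5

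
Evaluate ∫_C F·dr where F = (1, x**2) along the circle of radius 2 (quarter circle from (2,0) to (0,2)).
10/3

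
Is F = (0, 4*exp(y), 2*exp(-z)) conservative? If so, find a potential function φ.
Yes, F is conservative. φ = 4*exp(y) - 2*exp(-z)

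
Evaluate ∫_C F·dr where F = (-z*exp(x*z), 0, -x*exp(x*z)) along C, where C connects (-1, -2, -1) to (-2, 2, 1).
-(1 - exp(3))*exp(-2)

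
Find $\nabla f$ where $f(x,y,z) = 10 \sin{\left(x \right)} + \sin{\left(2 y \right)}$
(10*cos(x), 2*cos(2*y), 0)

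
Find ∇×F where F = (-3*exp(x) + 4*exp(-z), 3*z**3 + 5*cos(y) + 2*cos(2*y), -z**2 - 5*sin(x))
(-9*z**2, 5*cos(x) - 4*exp(-z), 0)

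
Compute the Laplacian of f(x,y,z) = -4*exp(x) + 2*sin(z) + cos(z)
-4*exp(x) - 2*sin(z) - cos(z)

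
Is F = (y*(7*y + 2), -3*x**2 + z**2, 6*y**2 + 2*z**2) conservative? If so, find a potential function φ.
No, ∇×F = (12*y - 2*z, 0, -6*x - 14*y - 2) ≠ 0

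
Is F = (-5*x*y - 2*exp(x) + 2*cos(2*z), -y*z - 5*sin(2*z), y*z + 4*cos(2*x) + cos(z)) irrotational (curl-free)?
No, ∇×F = (y + z + 10*cos(2*z), 8*sin(2*x) - 4*sin(2*z), 5*x)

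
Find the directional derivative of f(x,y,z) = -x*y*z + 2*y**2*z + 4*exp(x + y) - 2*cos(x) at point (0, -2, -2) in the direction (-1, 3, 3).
sqrt(19)*(8/19 + 4*exp(2))*exp(-2)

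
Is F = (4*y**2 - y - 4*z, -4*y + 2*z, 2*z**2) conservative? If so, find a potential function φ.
No, ∇×F = (-2, -4, 1 - 8*y) ≠ 0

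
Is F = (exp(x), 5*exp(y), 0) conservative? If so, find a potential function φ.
Yes, F is conservative. φ = exp(x) + 5*exp(y)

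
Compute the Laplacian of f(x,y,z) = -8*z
0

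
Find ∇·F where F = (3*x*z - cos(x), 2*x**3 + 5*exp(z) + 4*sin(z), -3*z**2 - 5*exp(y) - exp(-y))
-3*z + sin(x)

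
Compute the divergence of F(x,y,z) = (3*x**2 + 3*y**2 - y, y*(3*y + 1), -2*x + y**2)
6*x + 6*y + 1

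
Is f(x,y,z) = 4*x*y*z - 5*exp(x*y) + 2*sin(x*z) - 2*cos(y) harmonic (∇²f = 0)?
No, ∇²f = -5*x**2*exp(x*y) - 2*x**2*sin(x*z) - 5*y**2*exp(x*y) - 2*z**2*sin(x*z) + 2*cos(y)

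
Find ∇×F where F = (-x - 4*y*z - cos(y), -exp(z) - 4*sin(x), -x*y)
(-x + exp(z), -3*y, 4*z - sin(y) - 4*cos(x))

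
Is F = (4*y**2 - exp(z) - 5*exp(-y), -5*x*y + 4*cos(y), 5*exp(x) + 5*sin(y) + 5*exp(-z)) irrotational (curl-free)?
No, ∇×F = (5*cos(y), -5*exp(x) - exp(z), -13*y - 5*exp(-y))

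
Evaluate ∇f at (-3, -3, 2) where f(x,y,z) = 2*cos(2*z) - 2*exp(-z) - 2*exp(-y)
(0, 2*exp(3), 2*exp(-2) - 4*sin(4))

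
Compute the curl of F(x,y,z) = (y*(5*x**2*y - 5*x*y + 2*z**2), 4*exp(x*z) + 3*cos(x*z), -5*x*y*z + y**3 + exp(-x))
(-5*x*z - 4*x*exp(x*z) + 3*x*sin(x*z) + 3*y**2, 9*y*z + exp(-x), -10*x**2*y + 10*x*y - 2*z**2 + 4*z*exp(x*z) - 3*z*sin(x*z))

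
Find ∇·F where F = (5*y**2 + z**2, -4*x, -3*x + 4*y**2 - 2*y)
0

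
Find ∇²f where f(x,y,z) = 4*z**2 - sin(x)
sin(x) + 8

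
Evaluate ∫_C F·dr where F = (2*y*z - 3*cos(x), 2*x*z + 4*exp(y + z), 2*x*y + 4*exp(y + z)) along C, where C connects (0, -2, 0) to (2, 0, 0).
-3*sin(2) - 4*exp(-2) + 4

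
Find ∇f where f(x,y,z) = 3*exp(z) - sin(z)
(0, 0, 3*exp(z) - cos(z))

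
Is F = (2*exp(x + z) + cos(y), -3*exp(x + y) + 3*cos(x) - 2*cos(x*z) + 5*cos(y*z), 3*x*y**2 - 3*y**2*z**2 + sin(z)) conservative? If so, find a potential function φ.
No, ∇×F = (6*x*y - 2*x*sin(x*z) - 6*y*z**2 + 5*y*sin(y*z), -3*y**2 + 2*exp(x + z), 2*z*sin(x*z) - 3*exp(x + y) - 3*sin(x) + sin(y)) ≠ 0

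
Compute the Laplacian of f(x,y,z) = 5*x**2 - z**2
8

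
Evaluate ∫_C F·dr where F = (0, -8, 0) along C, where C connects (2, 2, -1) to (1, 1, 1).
8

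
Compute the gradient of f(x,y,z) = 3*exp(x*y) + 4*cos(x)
(3*y*exp(x*y) - 4*sin(x), 3*x*exp(x*y), 0)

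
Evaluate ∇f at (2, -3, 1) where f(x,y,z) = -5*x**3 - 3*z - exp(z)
(-60, 0, -3 - E)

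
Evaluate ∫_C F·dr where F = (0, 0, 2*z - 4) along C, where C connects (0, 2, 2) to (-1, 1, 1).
1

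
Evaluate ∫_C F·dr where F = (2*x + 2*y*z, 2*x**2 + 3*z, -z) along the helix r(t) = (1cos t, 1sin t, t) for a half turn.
-pi**2 - 6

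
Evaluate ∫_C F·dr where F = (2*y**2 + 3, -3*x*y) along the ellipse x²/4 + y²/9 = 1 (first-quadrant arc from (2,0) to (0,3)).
-48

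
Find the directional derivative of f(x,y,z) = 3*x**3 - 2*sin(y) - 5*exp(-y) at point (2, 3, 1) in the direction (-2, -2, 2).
sqrt(3)*(-36*exp(3) + 2*exp(3)*cos(3) - 5)*exp(-3)/3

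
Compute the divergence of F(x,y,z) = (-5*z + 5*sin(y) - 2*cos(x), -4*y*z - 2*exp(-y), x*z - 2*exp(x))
x - 4*z + 2*sin(x) + 2*exp(-y)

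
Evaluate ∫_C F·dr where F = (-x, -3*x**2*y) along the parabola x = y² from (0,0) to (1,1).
-1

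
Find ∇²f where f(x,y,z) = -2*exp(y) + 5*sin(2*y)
-2*exp(y) - 20*sin(2*y)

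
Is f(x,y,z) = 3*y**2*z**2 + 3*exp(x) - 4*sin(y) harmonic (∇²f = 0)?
No, ∇²f = 6*y**2 + 6*z**2 + 3*exp(x) + 4*sin(y)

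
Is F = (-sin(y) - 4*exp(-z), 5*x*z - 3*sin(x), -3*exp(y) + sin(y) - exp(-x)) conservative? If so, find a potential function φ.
No, ∇×F = (-5*x - 3*exp(y) + cos(y), 4*exp(-z) - exp(-x), 5*z - 3*cos(x) + cos(y)) ≠ 0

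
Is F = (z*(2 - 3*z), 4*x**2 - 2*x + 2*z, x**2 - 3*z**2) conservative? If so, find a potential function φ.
No, ∇×F = (-2, -2*x - 6*z + 2, 8*x - 2) ≠ 0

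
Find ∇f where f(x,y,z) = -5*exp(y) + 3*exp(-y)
(0, -5*exp(y) - 3*exp(-y), 0)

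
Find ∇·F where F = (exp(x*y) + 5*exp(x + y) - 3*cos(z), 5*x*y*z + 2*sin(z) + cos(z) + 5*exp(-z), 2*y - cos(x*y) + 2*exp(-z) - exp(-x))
5*x*z + y*exp(x*y) + 5*exp(x + y) - 2*exp(-z)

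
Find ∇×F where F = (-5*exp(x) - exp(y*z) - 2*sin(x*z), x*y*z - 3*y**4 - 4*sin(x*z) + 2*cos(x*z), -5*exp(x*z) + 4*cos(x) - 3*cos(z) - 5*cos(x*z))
(x*(-y + 2*sin(x*z) + 4*cos(x*z)), -2*x*cos(x*z) - y*exp(y*z) + 5*z*exp(x*z) - 5*z*sin(x*z) + 4*sin(x), z*(y + exp(y*z) - 2*sin(x*z) - 4*cos(x*z)))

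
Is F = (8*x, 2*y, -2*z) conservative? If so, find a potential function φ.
Yes, F is conservative. φ = 4*x**2 + y**2 - z**2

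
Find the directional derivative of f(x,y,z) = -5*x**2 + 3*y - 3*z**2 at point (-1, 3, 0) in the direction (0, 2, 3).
6*sqrt(13)/13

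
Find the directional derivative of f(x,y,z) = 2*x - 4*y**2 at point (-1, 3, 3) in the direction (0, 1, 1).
-12*sqrt(2)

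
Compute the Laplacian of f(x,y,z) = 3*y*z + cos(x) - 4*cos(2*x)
-cos(x) + 16*cos(2*x)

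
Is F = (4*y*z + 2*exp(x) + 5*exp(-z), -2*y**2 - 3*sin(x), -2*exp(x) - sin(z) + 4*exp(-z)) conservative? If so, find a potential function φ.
No, ∇×F = (0, 4*y + 2*exp(x) - 5*exp(-z), -4*z - 3*cos(x)) ≠ 0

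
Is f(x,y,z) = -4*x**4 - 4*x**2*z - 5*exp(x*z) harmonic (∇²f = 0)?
No, ∇²f = -5*x**2*exp(x*z) - 48*x**2 - 5*z**2*exp(x*z) - 8*z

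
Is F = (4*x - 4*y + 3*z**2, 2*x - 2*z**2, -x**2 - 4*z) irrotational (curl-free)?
No, ∇×F = (4*z, 2*x + 6*z, 6)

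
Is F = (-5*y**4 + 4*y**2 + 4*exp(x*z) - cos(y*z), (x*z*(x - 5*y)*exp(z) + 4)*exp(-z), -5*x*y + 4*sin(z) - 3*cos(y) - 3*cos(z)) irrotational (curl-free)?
No, ∇×F = (-x**2 + 5*x*y - 5*x + 3*sin(y) + 4*exp(-z), 4*x*exp(x*z) + y*sin(y*z) + 5*y, 2*x*z + 20*y**3 - 5*y*z - 8*y - z*sin(y*z))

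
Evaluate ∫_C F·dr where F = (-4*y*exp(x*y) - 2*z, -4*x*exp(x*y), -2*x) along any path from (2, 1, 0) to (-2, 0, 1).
4*exp(2)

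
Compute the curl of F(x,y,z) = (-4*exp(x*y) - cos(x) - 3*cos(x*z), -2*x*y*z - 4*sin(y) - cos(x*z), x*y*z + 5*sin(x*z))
(x*(2*y + z - sin(x*z)), 3*x*sin(x*z) - y*z - 5*z*cos(x*z), 4*x*exp(x*y) - 2*y*z + z*sin(x*z))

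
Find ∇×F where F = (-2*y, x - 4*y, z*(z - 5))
(0, 0, 3)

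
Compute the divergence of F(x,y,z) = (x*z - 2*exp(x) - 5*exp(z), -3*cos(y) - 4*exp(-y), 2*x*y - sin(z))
z - 2*exp(x) + 3*sin(y) - cos(z) + 4*exp(-y)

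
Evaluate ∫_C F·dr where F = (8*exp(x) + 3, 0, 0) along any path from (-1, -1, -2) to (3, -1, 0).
-8*exp(-1) + 12 + 8*exp(3)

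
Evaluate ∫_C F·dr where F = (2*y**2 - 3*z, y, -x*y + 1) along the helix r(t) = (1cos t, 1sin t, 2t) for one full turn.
-8*pi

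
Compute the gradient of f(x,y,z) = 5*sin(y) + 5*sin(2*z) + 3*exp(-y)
(0, 5*cos(y) - 3*exp(-y), 10*cos(2*z))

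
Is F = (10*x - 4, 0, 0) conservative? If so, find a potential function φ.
Yes, F is conservative. φ = x*(5*x - 4)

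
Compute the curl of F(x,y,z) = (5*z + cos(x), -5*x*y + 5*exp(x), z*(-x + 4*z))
(0, z + 5, -5*y + 5*exp(x))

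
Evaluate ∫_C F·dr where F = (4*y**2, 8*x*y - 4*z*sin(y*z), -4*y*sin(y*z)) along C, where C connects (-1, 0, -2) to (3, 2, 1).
4*cos(2) + 44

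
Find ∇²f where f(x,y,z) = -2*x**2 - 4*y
-4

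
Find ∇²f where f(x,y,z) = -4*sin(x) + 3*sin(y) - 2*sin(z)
4*sin(x) - 3*sin(y) + 2*sin(z)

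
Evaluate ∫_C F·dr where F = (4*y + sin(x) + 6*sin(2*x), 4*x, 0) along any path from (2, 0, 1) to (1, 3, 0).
3*cos(4) - cos(1) - 2*cos(2) + 12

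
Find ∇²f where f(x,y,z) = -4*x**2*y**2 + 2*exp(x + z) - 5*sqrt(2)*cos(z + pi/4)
-8*x**2 - 8*y**2 + 4*exp(x + z) + 5*sqrt(2)*cos(z + pi/4)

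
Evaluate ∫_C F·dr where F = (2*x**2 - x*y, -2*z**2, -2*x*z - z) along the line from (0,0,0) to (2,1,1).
3/2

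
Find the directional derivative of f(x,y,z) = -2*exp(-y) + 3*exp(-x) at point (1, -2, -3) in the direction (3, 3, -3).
sqrt(3)*(-3 + 2*exp(3))*exp(-1)/3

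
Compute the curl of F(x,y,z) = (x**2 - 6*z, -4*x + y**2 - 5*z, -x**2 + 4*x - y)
(4, 2*x - 10, -4)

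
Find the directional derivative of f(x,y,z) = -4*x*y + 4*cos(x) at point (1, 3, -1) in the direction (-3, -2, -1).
2*sqrt(14)*(3*sin(1) + 11)/7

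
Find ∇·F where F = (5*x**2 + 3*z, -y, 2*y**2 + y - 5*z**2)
10*x - 10*z - 1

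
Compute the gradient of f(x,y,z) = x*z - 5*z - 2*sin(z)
(z, 0, x - 2*cos(z) - 5)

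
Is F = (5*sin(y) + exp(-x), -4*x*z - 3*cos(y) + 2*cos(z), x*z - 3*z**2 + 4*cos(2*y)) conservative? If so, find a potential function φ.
No, ∇×F = (4*x - 8*sin(2*y) + 2*sin(z), -z, -4*z - 5*cos(y)) ≠ 0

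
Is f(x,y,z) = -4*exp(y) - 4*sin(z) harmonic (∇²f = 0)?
No, ∇²f = -4*exp(y) + 4*sin(z)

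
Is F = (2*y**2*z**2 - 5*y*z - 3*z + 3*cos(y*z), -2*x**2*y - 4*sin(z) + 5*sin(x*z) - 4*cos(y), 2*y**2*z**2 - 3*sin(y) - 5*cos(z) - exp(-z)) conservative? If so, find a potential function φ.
No, ∇×F = (-5*x*cos(x*z) + 4*y*z**2 - 3*cos(y) + 4*cos(z), 4*y**2*z - 3*y*sin(y*z) - 5*y - 3, -4*x*y - 4*y*z**2 + 3*z*sin(y*z) + 5*z*cos(x*z) + 5*z) ≠ 0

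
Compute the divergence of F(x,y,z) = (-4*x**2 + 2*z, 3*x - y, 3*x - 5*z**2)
-8*x - 10*z - 1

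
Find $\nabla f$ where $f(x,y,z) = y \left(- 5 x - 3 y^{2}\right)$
(-5*y, -5*x - 9*y**2, 0)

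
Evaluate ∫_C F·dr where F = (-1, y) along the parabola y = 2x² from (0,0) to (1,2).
1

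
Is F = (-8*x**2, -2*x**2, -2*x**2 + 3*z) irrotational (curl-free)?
No, ∇×F = (0, 4*x, -4*x)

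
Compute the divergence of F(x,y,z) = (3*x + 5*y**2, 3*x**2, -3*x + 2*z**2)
4*z + 3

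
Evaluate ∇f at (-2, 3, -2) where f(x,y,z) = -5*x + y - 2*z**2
(-5, 1, 8)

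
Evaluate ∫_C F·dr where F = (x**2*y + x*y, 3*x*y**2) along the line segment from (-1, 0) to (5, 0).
0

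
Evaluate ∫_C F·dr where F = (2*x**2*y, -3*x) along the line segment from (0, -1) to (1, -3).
4/3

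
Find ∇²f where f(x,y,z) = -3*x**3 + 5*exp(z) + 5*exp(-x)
-18*x + 5*exp(z) + 5*exp(-x)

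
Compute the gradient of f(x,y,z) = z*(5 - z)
(0, 0, 5 - 2*z)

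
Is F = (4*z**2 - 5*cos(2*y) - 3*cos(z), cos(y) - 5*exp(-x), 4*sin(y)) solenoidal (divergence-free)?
No, ∇·F = -sin(y)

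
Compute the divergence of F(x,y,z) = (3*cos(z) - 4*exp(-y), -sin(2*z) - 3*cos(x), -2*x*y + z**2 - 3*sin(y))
2*z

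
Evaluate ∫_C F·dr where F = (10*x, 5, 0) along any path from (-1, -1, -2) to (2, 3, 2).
35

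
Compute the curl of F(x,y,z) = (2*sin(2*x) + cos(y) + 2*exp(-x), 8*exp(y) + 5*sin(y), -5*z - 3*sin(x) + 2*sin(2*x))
(0, 3*cos(x) - 4*cos(2*x), sin(y))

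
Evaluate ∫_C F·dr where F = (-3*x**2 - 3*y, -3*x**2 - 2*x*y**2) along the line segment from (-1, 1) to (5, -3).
136/3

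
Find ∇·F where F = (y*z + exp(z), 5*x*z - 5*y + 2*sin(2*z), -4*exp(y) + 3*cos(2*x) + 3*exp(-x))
-5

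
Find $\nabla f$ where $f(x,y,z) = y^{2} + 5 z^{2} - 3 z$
(0, 2*y, 10*z - 3)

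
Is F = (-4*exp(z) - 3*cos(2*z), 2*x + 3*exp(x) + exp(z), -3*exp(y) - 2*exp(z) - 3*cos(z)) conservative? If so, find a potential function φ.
No, ∇×F = (-3*exp(y) - exp(z), -4*exp(z) + 6*sin(2*z), 3*exp(x) + 2) ≠ 0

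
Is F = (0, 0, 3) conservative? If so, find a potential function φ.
Yes, F is conservative. φ = 3*z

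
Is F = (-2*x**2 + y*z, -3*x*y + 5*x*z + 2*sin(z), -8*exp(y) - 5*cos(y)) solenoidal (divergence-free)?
No, ∇·F = -7*x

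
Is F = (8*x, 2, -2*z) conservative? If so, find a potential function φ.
Yes, F is conservative. φ = 4*x**2 + 2*y - z**2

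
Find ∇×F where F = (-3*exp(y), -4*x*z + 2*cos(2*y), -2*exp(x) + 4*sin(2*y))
(4*x + 8*cos(2*y), 2*exp(x), -4*z + 3*exp(y))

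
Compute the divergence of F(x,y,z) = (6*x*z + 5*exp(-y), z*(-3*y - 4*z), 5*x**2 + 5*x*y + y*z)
y + 3*z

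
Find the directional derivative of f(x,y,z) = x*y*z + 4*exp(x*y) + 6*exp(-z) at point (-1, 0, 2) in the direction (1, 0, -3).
9*sqrt(10)*exp(-2)/5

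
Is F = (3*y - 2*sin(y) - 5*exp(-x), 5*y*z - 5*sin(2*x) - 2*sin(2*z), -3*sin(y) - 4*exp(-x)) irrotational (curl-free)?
No, ∇×F = (-5*y - 3*cos(y) + 4*cos(2*z), -4*exp(-x), -10*cos(2*x) + 2*cos(y) - 3)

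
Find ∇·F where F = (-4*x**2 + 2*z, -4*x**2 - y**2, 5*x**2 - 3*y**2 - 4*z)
-8*x - 2*y - 4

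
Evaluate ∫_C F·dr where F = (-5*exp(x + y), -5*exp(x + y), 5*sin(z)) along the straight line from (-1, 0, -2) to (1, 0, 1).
5*(E*(-E - cos(1) + cos(2)) + 1)*exp(-1)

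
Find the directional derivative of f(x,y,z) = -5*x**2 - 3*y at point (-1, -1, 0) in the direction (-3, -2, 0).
-24*sqrt(13)/13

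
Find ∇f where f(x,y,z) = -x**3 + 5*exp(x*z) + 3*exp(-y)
(-3*x**2 + 5*z*exp(x*z), -3*exp(-y), 5*x*exp(x*z))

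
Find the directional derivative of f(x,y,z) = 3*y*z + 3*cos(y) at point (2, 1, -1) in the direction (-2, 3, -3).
-9*sqrt(22)*(sin(1) + 2)/22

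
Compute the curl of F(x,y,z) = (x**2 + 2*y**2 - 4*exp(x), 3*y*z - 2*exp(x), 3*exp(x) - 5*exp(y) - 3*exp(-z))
(-3*y - 5*exp(y), -3*exp(x), -4*y - 2*exp(x))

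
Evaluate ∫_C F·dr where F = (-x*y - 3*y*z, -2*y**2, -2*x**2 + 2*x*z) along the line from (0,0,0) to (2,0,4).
32/3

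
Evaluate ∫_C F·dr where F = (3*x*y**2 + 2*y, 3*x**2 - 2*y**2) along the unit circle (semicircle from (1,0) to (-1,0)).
-pi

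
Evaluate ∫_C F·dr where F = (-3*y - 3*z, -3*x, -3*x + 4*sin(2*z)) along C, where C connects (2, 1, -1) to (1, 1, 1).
-6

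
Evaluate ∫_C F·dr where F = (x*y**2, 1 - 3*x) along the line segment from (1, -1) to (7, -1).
24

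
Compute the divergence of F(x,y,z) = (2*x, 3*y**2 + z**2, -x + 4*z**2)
6*y + 8*z + 2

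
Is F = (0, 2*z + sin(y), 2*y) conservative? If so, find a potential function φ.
Yes, F is conservative. φ = 2*y*z - cos(y)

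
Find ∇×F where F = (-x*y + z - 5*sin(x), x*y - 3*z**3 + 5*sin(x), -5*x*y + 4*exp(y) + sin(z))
(-5*x + 9*z**2 + 4*exp(y), 5*y + 1, x + y + 5*cos(x))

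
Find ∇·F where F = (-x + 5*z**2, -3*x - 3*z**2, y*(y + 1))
-1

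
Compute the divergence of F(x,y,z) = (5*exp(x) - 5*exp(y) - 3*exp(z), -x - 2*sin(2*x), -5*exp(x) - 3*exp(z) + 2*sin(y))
5*exp(x) - 3*exp(z)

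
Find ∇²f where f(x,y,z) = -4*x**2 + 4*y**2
0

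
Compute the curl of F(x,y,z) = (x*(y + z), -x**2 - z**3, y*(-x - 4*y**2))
(-x - 12*y**2 + 3*z**2, x + y, -3*x)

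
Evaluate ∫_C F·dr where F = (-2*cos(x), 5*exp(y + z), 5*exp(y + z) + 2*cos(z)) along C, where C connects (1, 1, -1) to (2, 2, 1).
-5 - 2*sin(2) + 6*sin(1) + 5*exp(3)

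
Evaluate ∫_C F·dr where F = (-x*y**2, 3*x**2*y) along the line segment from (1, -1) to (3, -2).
67/6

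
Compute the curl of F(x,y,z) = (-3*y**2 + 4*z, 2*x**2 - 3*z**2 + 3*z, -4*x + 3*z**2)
(6*z - 3, 8, 4*x + 6*y)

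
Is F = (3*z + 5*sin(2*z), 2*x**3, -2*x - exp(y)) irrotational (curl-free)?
No, ∇×F = (-exp(y), 10*cos(2*z) + 5, 6*x**2)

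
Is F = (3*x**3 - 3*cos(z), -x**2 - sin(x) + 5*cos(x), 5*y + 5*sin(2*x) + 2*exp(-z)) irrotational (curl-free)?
No, ∇×F = (5, 3*sin(z) - 10*cos(2*x), -2*x - 5*sin(x) - cos(x))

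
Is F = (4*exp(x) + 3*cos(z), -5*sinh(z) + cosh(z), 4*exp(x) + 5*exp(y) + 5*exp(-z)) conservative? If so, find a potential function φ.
No, ∇×F = (5*exp(y) - sinh(z) + 5*cosh(z), -4*exp(x) - 3*sin(z), 0) ≠ 0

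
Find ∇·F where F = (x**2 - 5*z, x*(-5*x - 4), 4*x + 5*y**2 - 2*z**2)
2*x - 4*z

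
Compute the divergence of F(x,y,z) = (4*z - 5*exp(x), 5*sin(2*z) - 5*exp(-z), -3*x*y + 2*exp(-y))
-5*exp(x)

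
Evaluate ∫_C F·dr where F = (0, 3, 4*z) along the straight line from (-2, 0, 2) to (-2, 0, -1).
-6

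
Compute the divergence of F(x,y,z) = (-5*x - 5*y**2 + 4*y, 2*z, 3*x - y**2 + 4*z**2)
8*z - 5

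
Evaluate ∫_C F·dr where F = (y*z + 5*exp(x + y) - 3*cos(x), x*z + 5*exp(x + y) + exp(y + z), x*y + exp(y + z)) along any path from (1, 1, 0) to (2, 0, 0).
-3*sin(2) - E + 1 + 3*sin(1)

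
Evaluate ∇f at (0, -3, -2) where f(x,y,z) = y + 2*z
(0, 1, 2)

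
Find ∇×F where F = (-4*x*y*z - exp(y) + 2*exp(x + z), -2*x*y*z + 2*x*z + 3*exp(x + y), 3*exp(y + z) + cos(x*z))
(2*x*y - 2*x + 3*exp(y + z), -4*x*y + z*sin(x*z) + 2*exp(x + z), 4*x*z - 2*y*z + 2*z + exp(y) + 3*exp(x + y))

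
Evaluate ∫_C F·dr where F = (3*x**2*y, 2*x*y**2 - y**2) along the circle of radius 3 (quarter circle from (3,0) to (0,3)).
-81*pi/16 - 9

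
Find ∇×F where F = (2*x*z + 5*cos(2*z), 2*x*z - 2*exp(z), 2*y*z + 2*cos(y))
(-2*x + 2*z + 2*exp(z) - 2*sin(y), 2*x - 10*sin(2*z), 2*z)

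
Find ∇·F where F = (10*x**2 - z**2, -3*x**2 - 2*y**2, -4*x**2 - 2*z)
20*x - 4*y - 2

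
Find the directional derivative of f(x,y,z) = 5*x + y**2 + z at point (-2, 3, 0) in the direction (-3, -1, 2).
-19*sqrt(14)/14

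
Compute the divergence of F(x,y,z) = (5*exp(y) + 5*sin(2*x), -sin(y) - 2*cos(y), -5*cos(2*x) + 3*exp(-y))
2*sin(y) + 10*cos(2*x) - cos(y)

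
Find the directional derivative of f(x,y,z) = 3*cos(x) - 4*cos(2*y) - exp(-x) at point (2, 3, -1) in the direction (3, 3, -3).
sqrt(3)*(-3*exp(2)*sin(2) + 8*exp(2)*sin(6) + 1)*exp(-2)/3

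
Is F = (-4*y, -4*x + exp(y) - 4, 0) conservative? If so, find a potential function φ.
Yes, F is conservative. φ = -4*x*y - 4*y + exp(y)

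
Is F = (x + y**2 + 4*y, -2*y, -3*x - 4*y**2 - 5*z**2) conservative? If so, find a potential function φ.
No, ∇×F = (-8*y, 3, -2*y - 4) ≠ 0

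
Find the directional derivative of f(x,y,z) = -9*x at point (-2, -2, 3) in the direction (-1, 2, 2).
3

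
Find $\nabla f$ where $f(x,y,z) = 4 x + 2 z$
(4, 0, 2)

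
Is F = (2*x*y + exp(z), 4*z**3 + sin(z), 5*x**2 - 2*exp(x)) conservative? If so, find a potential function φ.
No, ∇×F = (-12*z**2 - cos(z), -10*x + 2*exp(x) + exp(z), -2*x) ≠ 0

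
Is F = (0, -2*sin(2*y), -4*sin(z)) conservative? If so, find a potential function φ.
Yes, F is conservative. φ = cos(2*y) + 4*cos(z)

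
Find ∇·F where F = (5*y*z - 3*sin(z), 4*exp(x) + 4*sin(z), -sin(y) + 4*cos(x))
0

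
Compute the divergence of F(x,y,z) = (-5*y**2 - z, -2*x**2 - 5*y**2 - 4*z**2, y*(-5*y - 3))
-10*y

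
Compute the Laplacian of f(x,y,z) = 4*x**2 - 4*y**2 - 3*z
0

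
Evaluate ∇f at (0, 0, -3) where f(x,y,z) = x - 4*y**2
(1, 0, 0)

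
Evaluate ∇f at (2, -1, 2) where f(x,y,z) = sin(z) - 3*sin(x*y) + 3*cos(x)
(3*sqrt(2)*cos(pi/4 + 2), -6*cos(2), cos(2))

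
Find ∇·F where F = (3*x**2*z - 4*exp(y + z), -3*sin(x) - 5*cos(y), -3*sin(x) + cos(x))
6*x*z + 5*sin(y)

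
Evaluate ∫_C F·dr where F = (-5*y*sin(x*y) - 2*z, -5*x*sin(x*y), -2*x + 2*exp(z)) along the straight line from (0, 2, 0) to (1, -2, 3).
-13 + 5*cos(2) + 2*exp(3)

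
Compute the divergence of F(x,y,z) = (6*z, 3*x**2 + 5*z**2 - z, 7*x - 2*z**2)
-4*z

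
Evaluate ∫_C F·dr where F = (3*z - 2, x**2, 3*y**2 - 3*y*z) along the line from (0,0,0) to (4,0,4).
16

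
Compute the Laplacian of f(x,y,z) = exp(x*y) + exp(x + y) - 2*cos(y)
x**2*exp(x*y) + y**2*exp(x*y) + 2*exp(x + y) + 2*cos(y)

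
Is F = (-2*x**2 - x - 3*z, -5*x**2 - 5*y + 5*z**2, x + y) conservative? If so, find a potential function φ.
No, ∇×F = (1 - 10*z, -4, -10*x) ≠ 0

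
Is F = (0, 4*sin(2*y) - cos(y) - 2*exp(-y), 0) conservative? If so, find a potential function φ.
Yes, F is conservative. φ = -sin(y) - 2*cos(2*y) + 2*exp(-y)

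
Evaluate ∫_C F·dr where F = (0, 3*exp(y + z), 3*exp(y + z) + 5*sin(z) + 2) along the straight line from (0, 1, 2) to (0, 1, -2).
-3*exp(3) - 8 + 3*exp(-1)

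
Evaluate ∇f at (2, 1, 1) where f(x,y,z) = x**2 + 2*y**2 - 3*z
(4, 4, -3)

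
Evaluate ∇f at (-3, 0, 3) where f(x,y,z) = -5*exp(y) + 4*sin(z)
(0, -5, 4*cos(3))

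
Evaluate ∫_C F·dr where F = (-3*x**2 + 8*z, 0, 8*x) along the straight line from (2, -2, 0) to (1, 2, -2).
-9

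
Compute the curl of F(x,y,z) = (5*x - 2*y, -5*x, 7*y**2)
(14*y, 0, -3)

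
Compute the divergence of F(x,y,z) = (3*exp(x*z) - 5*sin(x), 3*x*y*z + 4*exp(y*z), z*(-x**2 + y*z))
-x**2 + 3*x*z + 2*y*z + 3*z*exp(x*z) + 4*z*exp(y*z) - 5*cos(x)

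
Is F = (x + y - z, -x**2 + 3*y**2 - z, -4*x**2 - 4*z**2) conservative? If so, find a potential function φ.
No, ∇×F = (1, 8*x - 1, -2*x - 1) ≠ 0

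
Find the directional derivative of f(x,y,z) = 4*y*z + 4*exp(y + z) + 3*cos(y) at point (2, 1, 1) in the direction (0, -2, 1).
2*sqrt(5)*(-2*exp(2) - 2 + 3*sin(1))/5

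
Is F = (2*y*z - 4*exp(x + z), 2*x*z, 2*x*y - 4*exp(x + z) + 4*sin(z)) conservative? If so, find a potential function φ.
Yes, F is conservative. φ = 2*x*y*z - 4*exp(x + z) - 4*cos(z)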